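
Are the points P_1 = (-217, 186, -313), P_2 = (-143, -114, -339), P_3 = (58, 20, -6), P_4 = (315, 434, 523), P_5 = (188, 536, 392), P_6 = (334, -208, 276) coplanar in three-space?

The plane through P_1, P_2, P_3 has normal n = P_1P_2 × P_1P_3 = (-96416, -29868, 70216) and equation n·P = -6610784.
Checking the remaining points: n·P_4 = -6610784, n·P_5 = -6610784, n·P_6 = -6610784.
All equal -6610784, so all 6 points lie in one plane.

Yes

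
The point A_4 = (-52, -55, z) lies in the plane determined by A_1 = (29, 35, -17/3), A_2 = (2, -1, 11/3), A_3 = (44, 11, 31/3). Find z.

The plane through A_1, A_2, A_3 has equation −352x + 572y + 1188z = 3080.
Substituting A_4: (1188)z + (-13156) = 3080, so z = 41/3.

41/3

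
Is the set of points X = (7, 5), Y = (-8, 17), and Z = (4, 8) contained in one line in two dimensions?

XY = (-15, 12), XZ = (-3, 3).
Twice the signed area of △XYZ is (-15)(3) − (12)(-3) = -9.
The area is nonzero, so the three points are not collinear.

No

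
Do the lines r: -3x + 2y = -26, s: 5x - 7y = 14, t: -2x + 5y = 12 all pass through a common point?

Yes

The three lines meet at one point iff the augmented coefficient matrix [aᵢ bᵢ cᵢ] has rank < 3, i.e. its determinant vanishes.
Here the determinant is 0.
It vanishes, so the lines are concurrent at (14, 8).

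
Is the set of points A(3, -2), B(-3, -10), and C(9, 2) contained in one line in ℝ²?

AB = (-6, -8), AC = (6, 4).
Twice the signed area of △ABC is (-6)(4) − (-8)(6) = 24.
The area is nonzero, so the three points are not collinear.

No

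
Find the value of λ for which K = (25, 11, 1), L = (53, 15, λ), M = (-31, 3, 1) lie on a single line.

1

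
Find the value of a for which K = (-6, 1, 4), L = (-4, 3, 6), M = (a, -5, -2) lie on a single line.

-12

Direction KL = (2, 2, 2). From the y-coordinate of M, the parameter along the line is τ = (-5 − 1)/2 = -3.
Then a = (-6) + (-3)·(2) = -12.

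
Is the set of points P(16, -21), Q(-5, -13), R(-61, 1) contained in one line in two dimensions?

No

PQ = (-21, 8), PR = (-77, 22).
If collinear, PR would be a scalar multiple of PQ. But (-21)·(22) ≠ (8)·(-77) (difference 154), so they are not parallel; the points are not collinear.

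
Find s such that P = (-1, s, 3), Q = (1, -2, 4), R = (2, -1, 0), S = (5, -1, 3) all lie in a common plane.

Coplanarity ⇔ det[PQ; PR; PS] = 0.
Expanding, this is linear in s: (15)s + (33) = 0.
So s = -11/5.

-11/5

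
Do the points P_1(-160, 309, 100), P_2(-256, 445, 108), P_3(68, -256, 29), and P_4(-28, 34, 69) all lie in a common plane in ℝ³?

No

The four points are coplanar iff the 3×3 determinant with rows P_1P_2, P_1P_3, P_1P_4 is zero.
Rows: (-96, 136, 8), (228, -565, -71), (132, -275, -31).
Expanding along the first row: (-96)(-2010) − (136)(2304) + (8)(11880) = -25344.
Nonzero ⇒ not coplanar.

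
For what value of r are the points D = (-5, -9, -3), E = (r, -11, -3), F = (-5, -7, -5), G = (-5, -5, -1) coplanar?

The points are coplanar iff DE · (DF × DG) = 0.
Expanding, this is linear in r: (12)r + (60) = 0.
So r = -5.

-5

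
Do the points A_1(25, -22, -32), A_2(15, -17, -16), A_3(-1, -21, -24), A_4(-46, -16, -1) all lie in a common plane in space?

Yes

The four points are coplanar iff the 3×3 determinant with rows A_1A_2, A_1A_3, A_1A_4 is zero.
Rows: (-10, 5, 16), (-26, 1, 8), (-71, 6, 31).
Expanding along the first row: (-10)(-17) − (5)(-238) + (16)(-85) = 0.
Zero determinant ⇒ coplanar.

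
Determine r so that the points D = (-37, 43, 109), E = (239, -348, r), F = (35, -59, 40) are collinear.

Collinearity requires DE × DF = 0; each component is linear in r.
The x-component gives (102)r + (15861) = 0, so r = -311/2.
The remaining components then also vanish.

-311/2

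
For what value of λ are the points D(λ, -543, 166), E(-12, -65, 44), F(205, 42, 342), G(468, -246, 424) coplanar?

411

Coplanarity ⇔ det[DE; DF; DG] = 0.
Expanding, this is linear in λ: (-94598)λ + (38879778) = 0.
So λ = 411.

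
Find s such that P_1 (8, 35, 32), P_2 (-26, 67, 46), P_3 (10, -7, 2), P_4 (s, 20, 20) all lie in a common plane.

4

Normal to plane P_1P_2P_3: n = (-372, -992, 1364); plane equation n·P = 5952.
Requiring n·P_4 = 5952: (-372)s + (7440) = 5952.
So s = 4.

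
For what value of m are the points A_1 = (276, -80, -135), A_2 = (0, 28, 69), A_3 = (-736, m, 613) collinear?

316

Collinearity requires A_1A_2 × A_1A_3 = 0; each component is linear in m.
The x-component gives (-204)m + (64464) = 0, so m = 316.
The remaining components then also vanish.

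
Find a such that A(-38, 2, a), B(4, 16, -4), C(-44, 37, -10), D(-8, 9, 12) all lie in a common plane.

The points are coplanar iff AB · (AC × AD) = 0.
Expanding, this is linear in a: (-588)a + (21756) = 0.
So a = 37.

37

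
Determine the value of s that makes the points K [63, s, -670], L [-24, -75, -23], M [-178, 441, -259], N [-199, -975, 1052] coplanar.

497

The points are coplanar iff KL · (KM × KN) = 0.
Expanding, this is linear in s: (-206850)s + (102804450) = 0.
So s = 497.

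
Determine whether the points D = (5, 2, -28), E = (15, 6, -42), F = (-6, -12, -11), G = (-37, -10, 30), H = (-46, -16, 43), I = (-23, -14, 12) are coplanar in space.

Yes

The plane through D, E, F has normal n = DE × DF = (-128, -16, -96) and equation n·P = 2016.
Checking the remaining points: n·G = 2016, n·H = 2016, n·I = 2016.
All equal 2016, so all 6 points lie in one plane.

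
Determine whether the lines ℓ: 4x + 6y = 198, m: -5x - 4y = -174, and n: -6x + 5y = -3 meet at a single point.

Yes

The three lines meet at one point iff the augmented coefficient matrix [aᵢ bᵢ cᵢ] has rank < 3, i.e. its determinant vanishes.
Here the determinant is 0.
It vanishes, so the lines are concurrent at (18, 21).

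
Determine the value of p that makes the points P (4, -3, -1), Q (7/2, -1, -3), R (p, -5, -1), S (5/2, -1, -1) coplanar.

Coplanarity ⇔ det[PQ; PR; PS] = 0.
Expanding, this is linear in p: (-4)p + (22) = 0.
So p = 11/2.

11/2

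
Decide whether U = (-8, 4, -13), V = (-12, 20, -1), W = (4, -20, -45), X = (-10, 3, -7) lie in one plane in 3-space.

No

With U as base: UV = (-4, 16, 12), UW = (12, -24, -32), UX = (-2, -1, 6).
UW × UX = (-176, -8, -60).
UV · (UW × UX) = -144.
Since -144 ≠ 0, the four points are not coplanar.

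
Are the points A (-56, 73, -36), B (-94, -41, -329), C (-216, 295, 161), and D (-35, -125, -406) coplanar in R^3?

Yes

With A as base: AB = (-38, -114, -293), AC = (-160, 222, 197), AD = (21, -198, -370).
AC × AD = (-43134, -55063, 27018).
AB · (AC × AD) = 0.
The scalar triple product vanishes, so the four points are coplanar.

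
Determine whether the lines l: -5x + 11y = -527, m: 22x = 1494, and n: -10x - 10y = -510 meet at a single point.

No

Intersecting l and m: solving the 2×2 system gives (x, y) = (747/11, -2062/121).
Substitute into n: (-10)(747/11) + (-10)(-2062/121) = -61550/121.
But n requires -510 ≠ -61550/121, so the three lines have no common point.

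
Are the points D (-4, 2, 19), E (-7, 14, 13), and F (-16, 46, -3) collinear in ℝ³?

No

DE = (-3, 12, -6), DF = (-12, 44, -22).
Comparing components 3 and 1: (-6)(-12) − (-3)(-22) = 6 ≠ 0, so DE and DF are not parallel and the points are not collinear.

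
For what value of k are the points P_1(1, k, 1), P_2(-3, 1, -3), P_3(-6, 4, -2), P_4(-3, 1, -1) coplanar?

The points are coplanar iff P_1P_2 · (P_1P_3 × P_1P_4) = 0.
Expanding, this is linear in k: (-6)k + (-18) = 0.
So k = -3.

-3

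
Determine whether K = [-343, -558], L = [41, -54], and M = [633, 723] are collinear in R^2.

KL = (384, 504), KM = (976, 1281).
det[KL; KM] = (384)(1281) − (504)(976) = 0.
The determinant is zero, so the points are collinear.

Yes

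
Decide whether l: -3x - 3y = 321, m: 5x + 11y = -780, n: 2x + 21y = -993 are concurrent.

The three lines meet at one point iff the augmented coefficient matrix [aᵢ bᵢ cᵢ] has rank < 3, i.e. its determinant vanishes.
Here the determinant is 57.
Nonzero, so no common point exists.

No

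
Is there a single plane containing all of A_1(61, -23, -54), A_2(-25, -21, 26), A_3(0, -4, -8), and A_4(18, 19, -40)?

No

A normal to the plane through A_1, A_2, A_3 is n = A_1A_2 × A_1A_3 = (-1428, -924, -1512).
The plane has equation n·P = 15792. For A_4: n·A_4 = 17220.
17220 ≠ 15792, so A_4 is off the plane.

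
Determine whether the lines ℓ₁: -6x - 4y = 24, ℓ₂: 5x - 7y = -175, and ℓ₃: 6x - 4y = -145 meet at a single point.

No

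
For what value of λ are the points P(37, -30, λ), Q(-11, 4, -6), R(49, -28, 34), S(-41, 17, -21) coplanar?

40

The points are coplanar iff PQ · (PR × PS) = 0.
Expanding, this is linear in λ: (180)λ + (-7200) = 0.
So λ = 40.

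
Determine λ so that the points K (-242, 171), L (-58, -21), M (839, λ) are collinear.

-957

Collinearity: (M − K) must be parallel to (L − K) = (184, -192).
Cross-multiplying the components: (λ − 171)·(184) = (1081)·(-192).
Solving gives λ = -957.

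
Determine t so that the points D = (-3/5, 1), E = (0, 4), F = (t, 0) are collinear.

-4/5

The three points are collinear iff det[DE; DF] = 0.
This determinant is linear in t: (-3)t + (-12/5) = 0, so t = -4/5.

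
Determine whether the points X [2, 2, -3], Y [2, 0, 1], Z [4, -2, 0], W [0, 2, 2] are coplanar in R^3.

Yes

With X as base: XY = (0, -2, 4), XZ = (2, -4, 3), XW = (-2, 0, 5).
XZ × XW = (-20, -16, -8).
XY · (XZ × XW) = 0.
The scalar triple product vanishes, so the four points are coplanar.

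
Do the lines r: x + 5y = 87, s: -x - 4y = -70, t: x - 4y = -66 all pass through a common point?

Intersecting r and s: solving the 2×2 system gives (x, y) = (2, 17).
Substitute into t: (1)(2) + (-4)(17) = -66.
This equals -66, so (2, 17) lies on all three lines and they are concurrent.

Yes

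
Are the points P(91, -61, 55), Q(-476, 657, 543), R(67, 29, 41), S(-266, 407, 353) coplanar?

A normal to the plane through P, Q, R is n = PQ × PR = (-53972, -19650, -33798).
The plane has equation n·X = -5571692. For S: n·S = -5571692.
Equal, so S lies in the plane and all four are coplanar.

Yes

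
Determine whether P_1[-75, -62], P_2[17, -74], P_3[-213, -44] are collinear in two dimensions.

P_1P_2 = (92, -12), P_1P_3 = (-138, 18).
Checking proportionality: P_1P_3 = -3/2·P_1P_2, so the vectors are parallel and the points are collinear.

Yes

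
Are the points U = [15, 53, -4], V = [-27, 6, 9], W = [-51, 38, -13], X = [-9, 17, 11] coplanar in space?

With U as base: UV = (-42, -47, 13), UW = (-66, -15, -9), UX = (-24, -36, 15).
UW × UX = (-549, 1206, 2016).
UV · (UW × UX) = -7416.
Since -7416 ≠ 0, the four points are not coplanar.

No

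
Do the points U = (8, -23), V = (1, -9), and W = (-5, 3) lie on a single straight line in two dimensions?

UV = (-7, 14), UW = (-13, 26).
Checking proportionality: UW = 13/7·UV, so the vectors are parallel and the points are collinear.

Yes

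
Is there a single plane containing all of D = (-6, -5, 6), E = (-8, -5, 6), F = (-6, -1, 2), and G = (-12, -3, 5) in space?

A normal to the plane through D, E, F is n = DE × DF = (0, -8, -8).
The plane has equation n·P = -8. For G: n·G = -16.
-16 ≠ -8, so G is off the plane.

No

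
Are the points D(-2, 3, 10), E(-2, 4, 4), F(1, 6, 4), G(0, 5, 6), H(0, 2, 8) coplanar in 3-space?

No

The plane through D, E, F has normal n = DE × DF = (12, -18, -3) and equation n·P = -108.
Checking the remaining points: n·G = -108, n·H = -60.
Since n·H = -60 ≠ -108, H is off the plane and the points are not all coplanar.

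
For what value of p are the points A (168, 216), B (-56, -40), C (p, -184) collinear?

Collinearity: (C − A) must be parallel to (B − A) = (-224, -256).
Cross-multiplying the components: (p − 168)·(-256) = (-400)·(-224).
Solving gives p = -182.

-182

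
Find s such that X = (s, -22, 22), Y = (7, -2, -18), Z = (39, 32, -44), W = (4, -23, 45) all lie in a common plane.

-3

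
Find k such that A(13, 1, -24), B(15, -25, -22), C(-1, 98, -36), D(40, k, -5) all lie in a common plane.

Normal to plane ABC: n = (118, -4, -170); plane equation n·P = 5610.
Requiring n·D = 5610: (-4)k + (5570) = 5610.
So k = -10.

-10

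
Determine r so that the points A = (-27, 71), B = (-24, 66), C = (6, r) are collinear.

16

The three points are collinear iff det[AB; AC] = 0.
This determinant is linear in r: (3)r + (-48) = 0, so r = 16.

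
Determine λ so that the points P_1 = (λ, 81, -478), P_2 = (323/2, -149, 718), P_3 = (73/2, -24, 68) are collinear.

Collinearity requires P_1P_2 × P_1P_3 = 0; each component is linear in λ.
The y-component gives (-650)λ + (-44525) = 0, so λ = -137/2.
The remaining components then also vanish.

-137/2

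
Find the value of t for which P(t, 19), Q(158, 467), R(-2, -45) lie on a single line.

The three points are collinear iff det[PQ; PR] = 0.
This determinant is linear in t: (512)t + (-9216) = 0, so t = 18.

18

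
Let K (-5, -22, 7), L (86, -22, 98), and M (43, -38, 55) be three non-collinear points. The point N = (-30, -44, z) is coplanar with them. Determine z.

A normal to the plane is n = KL × KM = (1456, 0, -1456).
N lies in the plane iff n · KN = 0.
This gives (-1456)z + (-26208) = 0, so z = -18.

-18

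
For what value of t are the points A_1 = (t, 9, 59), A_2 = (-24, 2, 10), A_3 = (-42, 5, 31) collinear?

Collinearity requires A_1A_2 × A_1A_3 = 0; each component is linear in t.
The y-component gives (21)t + (1386) = 0, so t = -66.
The remaining components then also vanish.

-66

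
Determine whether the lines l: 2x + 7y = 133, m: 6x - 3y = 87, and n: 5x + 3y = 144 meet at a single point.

Lines aᵢx + bᵢy = cᵢ with pairwise distinct directions are concurrent exactly when det[aᵢ bᵢ cᵢ] = 0.
Here the determinant is 0.
It vanishes, so the lines are concurrent at (21, 13).

Yes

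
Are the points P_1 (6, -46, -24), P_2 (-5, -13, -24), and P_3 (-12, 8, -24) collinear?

P_1P_2 = (-11, 33, 0), P_1P_3 = (-18, 54, 0).
Each component of P_1P_3 is 18/11 times the corresponding component of P_1P_2, so P_1P_3 = 18/11·P_1P_2 and the points are collinear.

Yes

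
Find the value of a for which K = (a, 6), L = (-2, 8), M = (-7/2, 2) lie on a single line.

Collinearity: (K − L) must be parallel to (M − L) = (-3/2, -6).
Cross-multiplying the components: (a − (-2))·(-6) = (-2)·(-3/2).
Solving gives a = -5/2.

-5/2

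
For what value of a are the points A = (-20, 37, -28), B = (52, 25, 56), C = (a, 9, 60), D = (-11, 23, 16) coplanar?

Coplanarity ⇔ det[AB; AC; AD] = 0.
Expanding, this is linear in a: (-648)a + (-1296) = 0.
So a = -2.

-2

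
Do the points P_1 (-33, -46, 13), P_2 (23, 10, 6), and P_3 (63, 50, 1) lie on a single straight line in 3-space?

Yes

P_1P_2 = (56, 56, -7), P_1P_3 = (96, 96, -12).
Each component of P_1P_3 is 12/7 times the corresponding component of P_1P_2, so P_1P_3 = 12/7·P_1P_2 and the points are collinear.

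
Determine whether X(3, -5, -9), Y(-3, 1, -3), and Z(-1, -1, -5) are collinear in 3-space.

Yes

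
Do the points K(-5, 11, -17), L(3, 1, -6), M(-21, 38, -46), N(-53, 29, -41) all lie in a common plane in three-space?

Yes

A normal to the plane through K, L, M is n = KL × KM = (-7, 56, 56).
The plane has equation n·P = -301. For N: n·N = -301.
Equal, so N lies in the plane and all four are coplanar.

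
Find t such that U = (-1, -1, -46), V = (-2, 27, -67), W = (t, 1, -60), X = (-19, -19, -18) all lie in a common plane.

15

The points are coplanar iff UV · (UW × UX) = 0.
Expanding, this is linear in t: (-406)t + (6090) = 0.
So t = 15.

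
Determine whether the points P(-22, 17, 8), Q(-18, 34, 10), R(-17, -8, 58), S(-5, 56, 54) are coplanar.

No

With P as base: PQ = (4, 17, 2), PR = (5, -25, 50), PS = (17, 39, 46).
PR × PS = (-3100, 620, 620).
PQ · (PR × PS) = -620.
Since -620 ≠ 0, the four points are not coplanar.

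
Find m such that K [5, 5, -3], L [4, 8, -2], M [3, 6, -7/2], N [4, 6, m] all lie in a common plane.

-3

The points are coplanar iff KL · (KM × KN) = 0.
Expanding, this is linear in m: (5)m + (15) = 0.
So m = -3.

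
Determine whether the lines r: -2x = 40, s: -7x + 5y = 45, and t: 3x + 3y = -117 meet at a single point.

Intersecting r and s: solving the 2×2 system gives (x, y) = (-20, -19).
Substitute into t: (3)(-20) + (3)(-19) = -117.
This equals -117, so (-20, -19) lies on all three lines and they are concurrent.

Yes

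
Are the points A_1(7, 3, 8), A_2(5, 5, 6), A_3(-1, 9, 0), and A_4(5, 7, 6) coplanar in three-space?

The four points are coplanar iff the 3×3 determinant with rows A_1A_2, A_1A_3, A_1A_4 is zero.
Rows: (-2, 2, -2), (-8, 6, -8), (-2, 4, -2).
Expanding along the first row: (-2)(20) − (2)(0) + (-2)(-20) = 0.
Zero determinant ⇒ coplanar.

Yes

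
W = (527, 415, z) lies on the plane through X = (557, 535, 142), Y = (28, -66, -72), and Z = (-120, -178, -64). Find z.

26

The plane through X, Y, Z has equation −28776x + 35904y − 29700z = -1036992.
Substituting W: (-29700)z + (-264792) = -1036992, so z = 26.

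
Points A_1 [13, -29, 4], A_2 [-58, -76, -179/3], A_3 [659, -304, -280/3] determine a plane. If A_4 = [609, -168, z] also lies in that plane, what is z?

74/3

Coplanarity requires A_1A_2 · (A_1A_3 × A_1A_4) = 0.
A_1A_2 = (-71, -47, -191/3), A_1A_3 = (646, -275, -292/3); the triple product is linear in z with coefficient 49887 and constant term -1230546.
Setting it to zero: z = 74/3.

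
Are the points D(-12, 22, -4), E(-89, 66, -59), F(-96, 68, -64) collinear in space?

DE = (-77, 44, -55), DF = (-84, 46, -60).
DE × DF = (-110, 0, 154).
The cross product is nonzero, so the points do not lie on one line.

No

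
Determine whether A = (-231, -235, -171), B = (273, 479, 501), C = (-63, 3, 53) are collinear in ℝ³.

AB = (504, 714, 672), AC = (168, 238, 224).
Each component of AC is 1/3 times the corresponding component of AB, so AC = 1/3·AB and the points are collinear.

Yes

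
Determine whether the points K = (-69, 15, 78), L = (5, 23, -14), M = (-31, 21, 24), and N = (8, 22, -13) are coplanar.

Yes

With K as base: KL = (74, 8, -92), KM = (38, 6, -54), KN = (77, 7, -91).
KM × KN = (-168, -700, -196).
KL · (KM × KN) = 0.
The scalar triple product vanishes, so the four points are coplanar.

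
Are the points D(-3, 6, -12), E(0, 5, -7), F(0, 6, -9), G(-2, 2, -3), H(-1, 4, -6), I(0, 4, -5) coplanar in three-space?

The plane through D, E, F has normal n = DE × DF = (-3, 6, 3) and equation n·P = 9.
Checking the remaining points: n·G = 9, n·H = 9, n·I = 9.
All equal 9, so all 6 points lie in one plane.

Yes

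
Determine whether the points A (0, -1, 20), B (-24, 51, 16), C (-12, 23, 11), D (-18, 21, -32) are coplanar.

The four points are coplanar iff the 3×3 determinant with rows AB, AC, AD is zero.
Rows: (-24, 52, -4), (-12, 24, -9), (-18, 22, -52).
Expanding along the first row: (-24)(-1050) − (52)(462) + (-4)(168) = 504.
Nonzero ⇒ not coplanar.

No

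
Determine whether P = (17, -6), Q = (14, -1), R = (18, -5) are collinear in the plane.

PQ = (-3, 5), PR = (1, 1).
If collinear, PR would be a scalar multiple of PQ. But (-3)·(1) ≠ (5)·(1) (difference -8), so they are not parallel; the points are not collinear.

No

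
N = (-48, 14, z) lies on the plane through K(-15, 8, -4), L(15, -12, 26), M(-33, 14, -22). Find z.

-37

A normal to the plane is n = KL × KM = (180, 0, -180).
N lies in the plane iff n · KN = 0.
This gives (-180)z + (-6660) = 0, so z = -37.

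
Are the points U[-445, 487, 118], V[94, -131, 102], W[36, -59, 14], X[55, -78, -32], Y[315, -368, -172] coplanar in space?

Yes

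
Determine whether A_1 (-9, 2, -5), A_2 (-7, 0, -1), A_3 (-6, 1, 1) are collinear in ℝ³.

No

A_1A_2 = (2, -2, 4), A_1A_3 = (3, -1, 6).
A_1A_2 × A_1A_3 = (-8, 0, 4).
The cross product is nonzero, so the points do not lie on one line.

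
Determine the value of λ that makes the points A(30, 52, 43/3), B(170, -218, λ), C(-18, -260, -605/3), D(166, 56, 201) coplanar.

Normal to plane ACD: n = (-57376, -20416, 42240); plane equation n·P = -2177472.
Requiring n·B = -2177472: (42240)λ + (-5303232) = -2177472.
So λ = 74.

74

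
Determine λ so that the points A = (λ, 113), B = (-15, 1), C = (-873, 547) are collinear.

-191

Collinearity: (A − B) must be parallel to (C − B) = (-858, 546).
Cross-multiplying the components: (λ − (-15))·(546) = (112)·(-858).
Solving gives λ = -191.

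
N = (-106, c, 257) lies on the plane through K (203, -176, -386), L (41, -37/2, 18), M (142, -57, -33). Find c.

173/2

Coplanarity requires KL · (KM × KN) = 0.
KL = (-162, 315/2, 404), KM = (-61, 119, 353); the triple product is linear in c with coefficient 32542 and constant term -2814883.
Setting it to zero: c = 173/2.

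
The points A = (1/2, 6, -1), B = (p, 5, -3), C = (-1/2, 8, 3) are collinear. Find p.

Collinearity requires AB × AC = 0; each component is linear in p.
The y-component gives (-4)p + (4) = 0, so p = 1.
The remaining components then also vanish.

1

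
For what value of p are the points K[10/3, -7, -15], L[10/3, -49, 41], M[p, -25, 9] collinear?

Collinearity requires KL × KM = 0; each component is linear in p.
The y-component gives (56)p + (-560/3) = 0, so p = 10/3.
The remaining components then also vanish.

10/3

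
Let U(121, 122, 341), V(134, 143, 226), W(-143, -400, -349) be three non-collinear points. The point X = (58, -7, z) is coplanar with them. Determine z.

36

Coplanarity requires UV · (UW × UX) = 0.
UV = (13, 21, -115), UW = (-264, -522, -690); the triple product is linear in z with coefficient -1242 and constant term 44712.
Setting it to zero: z = 36.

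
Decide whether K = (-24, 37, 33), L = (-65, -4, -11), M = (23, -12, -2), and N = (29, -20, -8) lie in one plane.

No

With K as base: KL = (-41, -41, -44), KM = (47, -49, -35), KN = (53, -57, -41).
KM × KN = (14, 72, -82).
KL · (KM × KN) = 82.
Since 82 ≠ 0, the four points are not coplanar.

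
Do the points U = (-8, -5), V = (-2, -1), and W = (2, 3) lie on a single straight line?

No

UV = (6, 4), UW = (10, 8).
det[UV; UW] = (6)(8) − (4)(10) = 8.
The determinant is nonzero, so they are not collinear.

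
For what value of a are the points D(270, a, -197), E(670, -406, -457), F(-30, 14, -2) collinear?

-166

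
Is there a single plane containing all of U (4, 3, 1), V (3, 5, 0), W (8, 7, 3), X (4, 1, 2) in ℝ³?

No

With U as base: UV = (-1, 2, -1), UW = (4, 4, 2), UX = (0, -2, 1).
UW × UX = (8, -4, -8).
UV · (UW × UX) = -8.
Since -8 ≠ 0, the four points are not coplanar.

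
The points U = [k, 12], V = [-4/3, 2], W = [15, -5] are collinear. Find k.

The three points are collinear iff det[UV; UW] = 0.
This determinant is linear in k: (7)k + (518/3) = 0, so k = -74/3.

-74/3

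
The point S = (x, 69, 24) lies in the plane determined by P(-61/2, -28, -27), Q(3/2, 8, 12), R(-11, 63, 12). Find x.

Coplanarity requires PQ · (PR × PS) = 0.
PQ = (32, 36, 39), PR = (39/2, 91, 39); the triple product is linear in x with coefficient -2145 and constant term 0.
Setting it to zero: x = 0.

0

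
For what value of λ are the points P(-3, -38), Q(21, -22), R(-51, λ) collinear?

The three points are collinear iff det[PQ; PR] = 0.
This determinant is linear in λ: (24)λ + (1680) = 0, so λ = -70.

-70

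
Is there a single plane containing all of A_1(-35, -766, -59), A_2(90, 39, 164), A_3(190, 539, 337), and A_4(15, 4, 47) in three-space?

The four points are coplanar iff the 3×3 determinant with rows A_1A_2, A_1A_3, A_1A_4 is zero.
Rows: (125, 805, 223), (225, 1305, 396), (50, 770, 106).
Expanding along the first row: (125)(-166590) − (805)(4050) + (223)(108000) = 0.
Zero determinant ⇒ coplanar.

Yes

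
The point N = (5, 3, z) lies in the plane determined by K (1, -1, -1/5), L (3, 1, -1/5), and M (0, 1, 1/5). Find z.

Coplanarity requires KL · (KM × KN) = 0.
KL = (2, 2, 0), KM = (-1, 2, 2/5); the triple product is linear in z with coefficient 6 and constant term 6/5.
Setting it to zero: z = -1/5.

-1/5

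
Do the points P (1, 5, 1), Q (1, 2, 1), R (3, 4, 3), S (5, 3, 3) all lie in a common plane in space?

No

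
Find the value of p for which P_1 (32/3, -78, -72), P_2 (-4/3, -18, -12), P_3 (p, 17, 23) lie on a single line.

Collinearity requires P_1P_2 × P_1P_3 = 0; each component is linear in p.
The y-component gives (60)p + (500) = 0, so p = -25/3.
The remaining components then also vanish.

-25/3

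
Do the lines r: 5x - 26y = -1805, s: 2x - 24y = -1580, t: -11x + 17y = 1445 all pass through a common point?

No

Intersecting r and s: solving the 2×2 system gives (x, y) = (-560/17, 2145/34).
Substitute into t: (-11)(-560/17) + (17)(2145/34) = 48785/34.
But t requires 1445 ≠ 48785/34, so the three lines have no common point.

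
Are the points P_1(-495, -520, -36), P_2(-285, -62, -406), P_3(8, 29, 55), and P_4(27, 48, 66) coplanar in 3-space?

The four points are coplanar iff the 3×3 determinant with rows P_1P_2, P_1P_3, P_1P_4 is zero.
Rows: (210, 458, -370), (503, 549, 91), (522, 568, 102).
Expanding along the first row: (210)(4310) − (458)(3804) + (-370)(-874) = -513752.
Nonzero ⇒ not coplanar.

No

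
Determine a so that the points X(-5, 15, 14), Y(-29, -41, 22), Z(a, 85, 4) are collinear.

Direction XY = (-24, -56, 8). From the y-coordinate of Z, the parameter along the line is τ = (85 − 15)/(-56) = -5/4.
Then a = (-5) + (-5/4)·(-24) = 25.

25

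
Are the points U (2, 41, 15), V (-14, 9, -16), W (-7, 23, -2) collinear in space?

UV = (-16, -32, -31), UW = (-9, -18, -17).
UV × UW = (-14, 7, 0).
The cross product is nonzero, so the points do not lie on one line.

No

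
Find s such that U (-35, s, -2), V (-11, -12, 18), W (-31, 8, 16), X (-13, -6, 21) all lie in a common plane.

Coplanarity ⇔ det[UV; UW; UX] = 0.
Expanding, this is linear in s: (-64)s + (-640) = 0.
So s = -10.

-10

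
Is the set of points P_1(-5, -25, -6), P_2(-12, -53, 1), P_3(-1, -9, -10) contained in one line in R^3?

Yes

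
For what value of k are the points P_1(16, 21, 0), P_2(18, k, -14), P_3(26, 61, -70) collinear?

29

Collinearity requires P_1P_2 × P_1P_3 = 0; each component is linear in k.
The x-component gives (-70)k + (2030) = 0, so k = 29.
The remaining components then also vanish.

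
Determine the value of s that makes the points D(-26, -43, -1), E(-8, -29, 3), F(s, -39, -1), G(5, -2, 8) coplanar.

-30

Coplanarity ⇔ det[DE; DF; DG] = 0.
Expanding, this is linear in s: (38)s + (1140) = 0.
So s = -30.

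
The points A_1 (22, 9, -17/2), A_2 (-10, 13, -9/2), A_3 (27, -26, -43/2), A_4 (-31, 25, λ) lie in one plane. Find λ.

Normal to plane A_1A_2A_3: n = (88, -396, 1100); plane equation n·P = -10978.
Requiring n·A_4 = -10978: (1100)λ + (-12628) = -10978.
So λ = 3/2.

3/2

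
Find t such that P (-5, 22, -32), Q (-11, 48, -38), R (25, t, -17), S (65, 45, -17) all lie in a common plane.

-19

Normal to plane PQS: n = (528, -330, -1958); plane equation n·X = 52756.
Requiring n·R = 52756: (-330)t + (46486) = 52756.
So t = -19.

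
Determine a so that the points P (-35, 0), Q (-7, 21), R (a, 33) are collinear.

9

Collinearity: (R − P) must be parallel to (Q − P) = (28, 21).
Cross-multiplying the components: (a − (-35))·(21) = (33)·(28).
Solving gives a = 9.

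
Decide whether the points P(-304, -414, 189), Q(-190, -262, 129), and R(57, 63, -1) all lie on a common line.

PQ = (114, 152, -60), PR = (361, 477, -190).
PQ × PR = (-260, 0, -494).
The cross product is nonzero, so the points do not lie on one line.

No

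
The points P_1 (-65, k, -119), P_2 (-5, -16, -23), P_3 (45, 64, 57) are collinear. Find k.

-112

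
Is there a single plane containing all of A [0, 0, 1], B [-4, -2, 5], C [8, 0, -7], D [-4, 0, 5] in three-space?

Yes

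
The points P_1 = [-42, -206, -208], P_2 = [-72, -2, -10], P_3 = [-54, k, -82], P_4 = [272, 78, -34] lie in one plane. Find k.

-74

Normal to plane P_1P_2P_4: n = (-20736, 67392, -72576); plane equation n·P = 2083968.
Requiring n·P_3 = 2083968: (67392)k + (7070976) = 2083968.
So k = -74.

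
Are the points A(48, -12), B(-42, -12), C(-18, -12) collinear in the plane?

Yes

AB = (-90, 0), AC = (-66, 0).
Twice the signed area of △ABC is (-90)(0) − (0)(-66) = 0.
The triangle is degenerate (zero area), so the points are collinear.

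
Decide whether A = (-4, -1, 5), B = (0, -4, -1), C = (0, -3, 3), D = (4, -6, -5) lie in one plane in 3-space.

No

A normal to the plane through A, B, C is n = AB × AC = (-6, -16, 4).
The plane has equation n·P = 60. For D: n·D = 52.
52 ≠ 60, so D is off the plane.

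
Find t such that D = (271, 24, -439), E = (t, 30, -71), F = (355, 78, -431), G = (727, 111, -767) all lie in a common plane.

-65

The points are coplanar iff DE · (DF × DG) = 0.
Expanding, this is linear in t: (-18408)t + (-1196520) = 0.
So t = -65.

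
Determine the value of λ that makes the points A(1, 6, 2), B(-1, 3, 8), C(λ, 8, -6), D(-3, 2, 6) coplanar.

1

Normal to plane ABD: n = (12, -16, -4); plane equation n·P = -92.
Requiring n·C = -92: (12)λ + (-104) = -92.
So λ = 1.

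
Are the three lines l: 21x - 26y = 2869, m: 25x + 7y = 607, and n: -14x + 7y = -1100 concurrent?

No

Intersecting l and m: solving the 2×2 system gives (x, y) = (45, -74).
Substitute into n: (-14)(45) + (7)(-74) = -1148.
But n requires -1100 ≠ -1148, so the three lines have no common point.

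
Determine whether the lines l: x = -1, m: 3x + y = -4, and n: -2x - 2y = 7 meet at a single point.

Intersecting l and m: solving the 2×2 system gives (x, y) = (-1, -1).
Substitute into n: (-2)(-1) + (-2)(-1) = 4.
But n requires 7 ≠ 4, so the three lines have no common point.

No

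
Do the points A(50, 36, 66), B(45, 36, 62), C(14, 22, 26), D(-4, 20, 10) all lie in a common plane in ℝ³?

With A as base: AB = (-5, 0, -4), AC = (-36, -14, -40), AD = (-54, -16, -56).
AC × AD = (144, 144, -180).
AB · (AC × AD) = 0.
The scalar triple product vanishes, so the four points are coplanar.

Yes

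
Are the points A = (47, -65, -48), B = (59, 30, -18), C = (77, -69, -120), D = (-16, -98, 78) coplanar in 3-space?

A normal to the plane through A, B, C is n = AB × AC = (-6720, 1764, -2898).
The plane has equation n·P = -291396. For D: n·D = -291396.
Equal, so D lies in the plane and all four are coplanar.

Yes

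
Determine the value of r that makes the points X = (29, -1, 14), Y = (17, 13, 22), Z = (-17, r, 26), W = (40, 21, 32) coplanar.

27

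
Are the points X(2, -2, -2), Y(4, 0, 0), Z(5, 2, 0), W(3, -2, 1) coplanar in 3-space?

The four points are coplanar iff the 3×3 determinant with rows XY, XZ, XW is zero.
Rows: (2, 2, 2), (3, 4, 2), (1, 0, 3).
Expanding along the first row: (2)(12) − (2)(7) + (2)(-4) = 2.
Nonzero ⇒ not coplanar.

No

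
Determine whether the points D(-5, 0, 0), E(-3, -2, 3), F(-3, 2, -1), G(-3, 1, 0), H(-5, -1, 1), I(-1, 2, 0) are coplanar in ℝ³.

The plane through D, E, F has normal n = DE × DF = (-4, 8, 8) and equation n·P = 20.
Checking the remaining points: n·G = 20, n·H = 20, n·I = 20.
All equal 20, so all 6 points lie in one plane.

Yes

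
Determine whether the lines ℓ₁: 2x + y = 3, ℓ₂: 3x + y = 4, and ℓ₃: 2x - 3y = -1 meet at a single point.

Intersecting ℓ₁ and ℓ₂: solving the 2×2 system gives (x, y) = (1, 1).
Substitute into ℓ₃: (2)(1) + (-3)(1) = -1.
This equals -1, so (1, 1) lies on all three lines and they are concurrent.

Yes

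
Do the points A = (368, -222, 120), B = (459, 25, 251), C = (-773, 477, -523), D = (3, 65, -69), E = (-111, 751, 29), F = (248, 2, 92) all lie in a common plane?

Yes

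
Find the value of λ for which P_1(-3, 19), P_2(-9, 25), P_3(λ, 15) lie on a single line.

1

The three points are collinear iff det[P_1P_2; P_1P_3] = 0.
This determinant is linear in λ: (-6)λ + (6) = 0, so λ = 1.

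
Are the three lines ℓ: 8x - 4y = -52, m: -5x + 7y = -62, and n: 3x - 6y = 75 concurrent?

Intersecting ℓ and m: solving the 2×2 system gives (x, y) = (-17, -21).
Substitute into n: (3)(-17) + (-6)(-21) = 75.
This equals 75, so (-17, -21) lies on all three lines and they are concurrent.

Yes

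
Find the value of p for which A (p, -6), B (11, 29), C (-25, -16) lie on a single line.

-17

Collinearity: (A − B) must be parallel to (C − B) = (-36, -45).
Cross-multiplying the components: (p − 11)·(-45) = (-35)·(-36).
Solving gives p = -17.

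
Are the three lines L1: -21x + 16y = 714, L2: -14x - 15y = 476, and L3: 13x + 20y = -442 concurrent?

Yes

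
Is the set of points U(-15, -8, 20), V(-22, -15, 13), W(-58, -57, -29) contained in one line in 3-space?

UV = (-7, -7, -7), UW = (-43, -49, -49).
UV × UW = (0, -42, 42).
The cross product is nonzero, so the points do not lie on one line.

No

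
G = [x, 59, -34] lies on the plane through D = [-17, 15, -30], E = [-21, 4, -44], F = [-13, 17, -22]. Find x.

-37

A normal to the plane is n = DE × DF = (-60, -24, 36).
G lies in the plane iff n · DG = 0.
This gives (-60)x + (-2220) = 0, so x = -37.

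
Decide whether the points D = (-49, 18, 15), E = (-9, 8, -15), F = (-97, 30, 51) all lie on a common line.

Yes

DE = (40, -10, -30), DF = (-48, 12, 36).
DE × DF = (0, 0, 0).
The cross product vanishes, so the three points are collinear.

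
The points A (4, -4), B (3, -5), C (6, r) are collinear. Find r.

Collinearity: (C − A) must be parallel to (B − A) = (-1, -1).
Cross-multiplying the components: (r − (-4))·(-1) = (2)·(-1).
Solving gives r = -2.

-2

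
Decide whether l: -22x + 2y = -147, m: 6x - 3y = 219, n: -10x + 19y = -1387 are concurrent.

No

Lines aᵢx + bᵢy = cᵢ with pairwise distinct directions are concurrent exactly when det[aᵢ bᵢ cᵢ] = 0.
Here the determinant is -84.
Nonzero, so no common point exists.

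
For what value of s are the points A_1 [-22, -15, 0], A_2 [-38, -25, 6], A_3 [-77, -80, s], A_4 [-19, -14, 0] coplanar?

Normal to plane A_1A_2A_4: n = (-6, 18, 14); plane equation n·P = -138.
Requiring n·A_3 = -138: (14)s + (-978) = -138.
So s = 60.

60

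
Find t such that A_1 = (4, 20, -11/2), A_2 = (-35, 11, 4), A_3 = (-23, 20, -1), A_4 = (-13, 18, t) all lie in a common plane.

-2

Normal to plane A_1A_2A_3: n = (-81/2, -81, -243); plane equation n·P = -891/2.
Requiring n·A_4 = -891/2: (-243)t + (-1863/2) = -891/2.
So t = -2.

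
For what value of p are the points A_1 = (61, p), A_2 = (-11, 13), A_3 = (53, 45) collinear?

49

Collinearity: (A_1 − A_2) must be parallel to (A_3 − A_2) = (64, 32).
Cross-multiplying the components: (p − 13)·(64) = (72)·(32).
Solving gives p = 49.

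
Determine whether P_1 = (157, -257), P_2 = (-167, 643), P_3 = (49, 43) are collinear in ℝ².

P_1P_2 = (-324, 900), P_1P_3 = (-108, 300).
Twice the signed area of △P_1P_2P_3 is (-324)(300) − (900)(-108) = 0.
The triangle is degenerate (zero area), so the points are collinear.

Yes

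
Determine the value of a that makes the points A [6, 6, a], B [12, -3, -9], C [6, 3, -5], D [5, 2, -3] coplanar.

The points are coplanar iff AB · (AC × AD) = 0.
Expanding, this is linear in a: (-12)a + (-84) = 0.
So a = -7.

-7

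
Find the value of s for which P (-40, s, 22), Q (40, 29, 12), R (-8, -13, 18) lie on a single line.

-41

Collinearity requires PQ × PR = 0; each component is linear in s.
The x-component gives (-6)s + (-246) = 0, so s = -41.
The remaining components then also vanish.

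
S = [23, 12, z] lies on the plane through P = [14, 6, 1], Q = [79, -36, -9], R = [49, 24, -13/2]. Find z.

-1

The plane through P, Q, R has equation 495x + (275/2)y + 2640z = 10395.
Substituting S: (2640)z + (13035) = 10395, so z = -1.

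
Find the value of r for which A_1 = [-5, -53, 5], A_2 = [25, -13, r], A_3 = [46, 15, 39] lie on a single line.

Direction A_1A_3 = (51, 68, 34). From the x-coordinate of A_2, the parameter along the line is τ = (25 − (-5))/51 = 10/17.
Then r = 5 + 10/17·(34) = 25.

25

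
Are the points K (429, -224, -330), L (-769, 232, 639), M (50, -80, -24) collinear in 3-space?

No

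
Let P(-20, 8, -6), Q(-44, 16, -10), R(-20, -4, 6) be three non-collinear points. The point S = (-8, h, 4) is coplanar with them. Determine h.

A normal to the plane is n = PQ × PR = (48, 288, 288).
S lies in the plane iff n · PS = 0.
This gives (288)h + (1152) = 0, so h = -4.

-4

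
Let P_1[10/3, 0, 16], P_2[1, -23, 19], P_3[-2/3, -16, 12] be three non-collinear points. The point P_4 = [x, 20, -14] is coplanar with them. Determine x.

A normal to the plane is n = P_1P_2 × P_1P_3 = (140, -64/3, -164/3).
P_4 lies in the plane iff n · P_1P_4 = 0.
This gives (140)x + (2240/3) = 0, so x = -16/3.

-16/3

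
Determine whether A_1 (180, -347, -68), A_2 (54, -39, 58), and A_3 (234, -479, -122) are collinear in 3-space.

Yes

A_1A_2 = (-126, 308, 126), A_1A_3 = (54, -132, -54).
Each component of A_1A_3 is -3/7 times the corresponding component of A_1A_2, so A_1A_3 = -3/7·A_1A_2 and the points are collinear.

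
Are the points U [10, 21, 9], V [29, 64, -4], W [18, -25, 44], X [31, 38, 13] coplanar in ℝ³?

No

With U as base: UV = (19, 43, -13), UW = (8, -46, 35), UX = (21, 17, 4).
UW × UX = (-779, 703, 1102).
UV · (UW × UX) = 1102.
Since 1102 ≠ 0, the four points are not coplanar.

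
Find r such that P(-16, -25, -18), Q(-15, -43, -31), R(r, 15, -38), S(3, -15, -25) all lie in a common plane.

49

Normal to plane PQS: n = (256, -240, 352); plane equation n·X = -4432.
Requiring n·R = -4432: (256)r + (-16976) = -4432.
So r = 49.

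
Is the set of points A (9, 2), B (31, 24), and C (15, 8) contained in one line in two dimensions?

Yes

AB = (22, 22), AC = (6, 6).
det[AB; AC] = (22)(6) − (22)(6) = 0.
The determinant is zero, so the points are collinear.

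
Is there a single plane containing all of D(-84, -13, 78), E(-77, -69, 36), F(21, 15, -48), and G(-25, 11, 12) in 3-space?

A normal to the plane through D, E, F is n = DE × DF = (8232, -3528, 6076).
The plane has equation n·P = -171696. For G: n·G = -171696.
Equal, so G lies in the plane and all four are coplanar.

Yes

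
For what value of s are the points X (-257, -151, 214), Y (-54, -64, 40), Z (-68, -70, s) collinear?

52

Direction XY = (203, 87, -174). From the x-coordinate of Z, the parameter along the line is τ = (-68 − (-257))/203 = 27/29.
Then s = 214 + 27/29·(-174) = 52.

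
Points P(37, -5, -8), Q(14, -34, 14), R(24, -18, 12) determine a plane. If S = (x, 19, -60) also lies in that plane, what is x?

65

The plane through P, Q, R has equation −294x + 174y − 78z = -11124.
Substituting S: (-294)x + (7986) = -11124, so x = 65.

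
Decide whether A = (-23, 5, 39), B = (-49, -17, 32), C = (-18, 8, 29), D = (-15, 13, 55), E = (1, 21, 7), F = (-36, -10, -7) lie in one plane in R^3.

No

The plane through A, B, C has normal n = AB × AC = (241, -295, 32) and equation n·P = -5770.
Checking the remaining points: n·D = -5690, n·E = -5730, n·F = -5950.
Since n·D = -5690 ≠ -5770, D is off the plane and the points are not all coplanar.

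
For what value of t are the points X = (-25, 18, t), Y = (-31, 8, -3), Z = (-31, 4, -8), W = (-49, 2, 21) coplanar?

The points are coplanar iff XY · (XZ × XW) = 0.
Expanding, this is linear in t: (72)t + (72) = 0.
So t = -1.

-1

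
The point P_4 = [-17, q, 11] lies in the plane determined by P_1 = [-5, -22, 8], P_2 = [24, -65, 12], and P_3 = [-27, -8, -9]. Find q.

2

Coplanarity requires P_1P_2 · (P_1P_3 × P_1P_4) = 0.
P_1P_2 = (29, -43, 4), P_1P_3 = (-22, 14, -17); the triple product is linear in q with coefficient 405 and constant term -810.
Setting it to zero: q = 2.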